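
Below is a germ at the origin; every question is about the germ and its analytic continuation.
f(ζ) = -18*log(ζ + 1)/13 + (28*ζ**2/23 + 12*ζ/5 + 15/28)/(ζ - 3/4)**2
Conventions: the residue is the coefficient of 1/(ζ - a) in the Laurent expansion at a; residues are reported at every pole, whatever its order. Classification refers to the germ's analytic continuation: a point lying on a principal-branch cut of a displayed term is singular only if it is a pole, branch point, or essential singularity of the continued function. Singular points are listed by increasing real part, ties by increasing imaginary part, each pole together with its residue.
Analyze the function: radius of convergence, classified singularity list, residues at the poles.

Denominator factor (ζ - 3/4)^2: pole of order 2 at 3/4, modulus 3/4.
Branch term (-18/13)*log(1 - ζ/(-1)): its argument vanishes at ζ = -1, a logarithmic branch point, modulus 1.
The radius of convergence is the smallest modulus among the singular points: 3/4.
The branch term is analytic at 3/4 and contributes nothing to the residue; only the rational part matters.
At the order-2 pole 3/4 set g(ζ) = (ζ - (3/4))^2*(rational part) = 28*ζ**2/23 + 12*ζ/5 + 15/28.
Order-2 pole: residue = g'(a); g'(3/4) = 486/115, so the residue is 486/115.
List the singular points by increasing real part (a conjugate pair: the negative imaginary part first).

Radius of convergence at 0: 3/4.
At -1: a logarithmic branch point.
At 3/4: a pole of order 2; residue 486/115.


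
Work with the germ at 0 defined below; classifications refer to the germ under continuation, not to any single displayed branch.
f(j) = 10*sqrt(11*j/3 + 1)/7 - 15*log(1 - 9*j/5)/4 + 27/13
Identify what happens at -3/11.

The term (10/7)*sqrt(1 - j/(-3/11)) has argument 1 - -3/11/(-3/11) = 0 at -3/11: a square-root (algebraic, two-sheeted) branch point; the remaining terms are analytic or single-valued there.

The point is an algebraic (square-root) branch point.


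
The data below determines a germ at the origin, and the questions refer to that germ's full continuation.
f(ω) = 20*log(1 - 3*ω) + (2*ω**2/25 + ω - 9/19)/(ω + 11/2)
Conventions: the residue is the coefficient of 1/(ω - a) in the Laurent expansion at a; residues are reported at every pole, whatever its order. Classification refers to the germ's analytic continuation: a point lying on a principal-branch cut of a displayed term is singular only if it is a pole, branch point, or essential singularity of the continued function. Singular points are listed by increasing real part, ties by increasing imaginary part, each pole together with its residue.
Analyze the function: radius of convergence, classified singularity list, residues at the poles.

Radius of convergence at 0: 1/3.
At -11/2: a pole of order 1; residue -1688/475.
At 1/3: a logarithmic branch point.

Denominator factor (ω + 11/2): pole of order 1 at -11/2, modulus 11/2.
Branch term (20)*log(1 - ω/(1/3)): its argument vanishes at ω = 1/3, a logarithmic branch point, modulus 1/3.
The radius of convergence is the smallest modulus among the singular points: 1/3.
The branch term is analytic at -11/2 and contributes nothing to the residue; only the rational part matters.
At the order-1 pole -11/2 set g(ω) = (ω - (-11/2))*(rational part) = 2*ω**2/25 + ω - 9/19.
Simple pole: residue = g(a) at a = -11/2, which is -1688/475.
List the singular points by increasing real part (a conjugate pair: the negative imaginary part first).


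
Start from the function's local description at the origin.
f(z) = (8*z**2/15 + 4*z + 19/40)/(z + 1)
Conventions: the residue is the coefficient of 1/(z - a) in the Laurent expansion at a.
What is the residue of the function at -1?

At the order-1 pole -1 set g(z) = (z - (-1))*f(z) = 8*z**2/15 + 4*z + 19/40.
Simple pole: residue = g(a) at a = -1, which is -359/120.

The residue is -359/120.


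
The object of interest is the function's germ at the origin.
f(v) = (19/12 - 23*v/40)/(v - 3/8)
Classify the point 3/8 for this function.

The denominator factor v - 3/8 vanishes at 3/8 and appears to the power 1; the numerator there equals 1313/960, nonzero, and no other factor vanishes.
Hence a pole whose order is the multiplicity, 1.

The point is a pole of order 1.


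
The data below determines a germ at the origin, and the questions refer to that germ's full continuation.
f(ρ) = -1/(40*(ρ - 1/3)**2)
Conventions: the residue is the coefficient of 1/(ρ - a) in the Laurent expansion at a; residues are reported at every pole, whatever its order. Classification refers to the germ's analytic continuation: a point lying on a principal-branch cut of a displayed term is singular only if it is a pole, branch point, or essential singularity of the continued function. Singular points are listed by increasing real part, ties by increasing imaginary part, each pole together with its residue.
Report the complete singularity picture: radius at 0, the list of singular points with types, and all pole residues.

Denominator factor (ρ - 1/3)^2: pole of order 2 at 1/3, modulus 1/3.
The radius of convergence is the smallest modulus among the singular points: 1/3.
At the order-2 pole 1/3 set g(ρ) = (ρ - (1/3))^2*f(ρ) = -1/40.
Order-2 pole: residue = g'(a); g'(1/3) = 0, so the residue is 0.

Radius of convergence at 0: 1/3.
At 1/3: a pole of order 2; residue 0.


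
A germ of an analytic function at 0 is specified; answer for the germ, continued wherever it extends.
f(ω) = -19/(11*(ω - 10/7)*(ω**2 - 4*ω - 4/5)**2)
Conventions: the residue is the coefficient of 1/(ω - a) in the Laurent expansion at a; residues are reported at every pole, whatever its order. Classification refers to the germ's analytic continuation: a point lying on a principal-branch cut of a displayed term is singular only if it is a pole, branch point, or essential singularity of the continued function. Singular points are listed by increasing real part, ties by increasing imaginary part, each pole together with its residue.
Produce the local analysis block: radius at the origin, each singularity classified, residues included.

Radius of convergence at 0: -2 + (2/5)*sqrt(30).
At 2 - (2/5)*sqrt(30): a pole of order 2; residue 1140475/26426752 + (1433075/475681536)*sqrt(30).
At 10/7: a pole of order 1; residue -1140475/13213376.
At 2 + (2/5)*sqrt(30): a pole of order 2; residue 1140475/26426752 - (1433075/475681536)*sqrt(30).


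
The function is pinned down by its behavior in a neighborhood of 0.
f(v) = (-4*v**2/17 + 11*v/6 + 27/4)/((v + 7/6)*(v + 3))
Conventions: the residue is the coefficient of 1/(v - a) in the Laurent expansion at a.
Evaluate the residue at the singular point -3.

The residue is 177/374.

At the order-1 pole -3 set g(v) = (v - (-3))*f(v) = (-4*v**2/17 + 11*v/6 + 27/4)/(v + 7/6).
Simple pole: residue = g(a) at a = -3, which is 177/374.


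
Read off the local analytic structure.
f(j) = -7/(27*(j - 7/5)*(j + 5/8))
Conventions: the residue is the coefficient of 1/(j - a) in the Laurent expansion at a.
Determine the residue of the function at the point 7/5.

The residue is -280/2187.

At the order-1 pole 7/5 set g(j) = (j - (7/5))*f(j) = -7/(27*(j + 5/8)).
Simple pole: residue = g(a) at a = 7/5, which is -280/2187.


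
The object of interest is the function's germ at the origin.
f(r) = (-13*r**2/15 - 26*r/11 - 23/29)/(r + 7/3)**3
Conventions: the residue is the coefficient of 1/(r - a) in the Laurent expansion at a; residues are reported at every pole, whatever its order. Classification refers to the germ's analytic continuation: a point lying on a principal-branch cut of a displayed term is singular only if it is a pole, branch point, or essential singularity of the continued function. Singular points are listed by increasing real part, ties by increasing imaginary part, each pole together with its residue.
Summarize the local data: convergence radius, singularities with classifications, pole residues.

Radius of convergence at 0: 7/3.
At -7/3: a pole of order 3; residue -13/15.

Denominator factor (r + 7/3)^3: pole of order 3 at -7/3, modulus 7/3.
The radius of convergence is the smallest modulus among the singular points: 7/3.
At the order-3 pole -7/3 set g(r) = (r - (-7/3))^3*f(r) = -13*r**2/15 - 26*r/11 - 23/29.
Order-3 pole: residue = g''(a)/2; g''(-7/3) = -26/15, so the residue is -13/15.


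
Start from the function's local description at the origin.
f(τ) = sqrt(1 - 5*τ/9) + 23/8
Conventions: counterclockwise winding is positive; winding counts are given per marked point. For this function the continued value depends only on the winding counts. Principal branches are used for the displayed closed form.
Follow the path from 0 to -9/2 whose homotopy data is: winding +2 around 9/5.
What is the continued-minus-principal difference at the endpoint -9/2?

Continued minus principal equals 0.

The rational part is single-valued and drops out of the difference; each branch term changes only by its own monodromy.
(1)*sqrt(1 - τ/(9/5)): winding +2 is even, the square root returns to the same sheet, contribution 0.
Summing the contributions at τ = -9/2 gives 0.


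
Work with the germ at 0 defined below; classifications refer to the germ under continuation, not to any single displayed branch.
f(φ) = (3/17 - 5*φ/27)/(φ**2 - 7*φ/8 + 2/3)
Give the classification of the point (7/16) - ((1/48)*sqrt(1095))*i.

The denominator factor φ**2 - 7*φ/8 + 2/3 vanishes at (7/16) - ((1/48)*sqrt(1095))*i and appears to the power 1; the numerator there equals (701/7344) + ((5/1296)*sqrt(1095))*i, nonzero, and no other factor vanishes.
Hence a pole whose order is the multiplicity, 1.

The point is a pole of order 1.


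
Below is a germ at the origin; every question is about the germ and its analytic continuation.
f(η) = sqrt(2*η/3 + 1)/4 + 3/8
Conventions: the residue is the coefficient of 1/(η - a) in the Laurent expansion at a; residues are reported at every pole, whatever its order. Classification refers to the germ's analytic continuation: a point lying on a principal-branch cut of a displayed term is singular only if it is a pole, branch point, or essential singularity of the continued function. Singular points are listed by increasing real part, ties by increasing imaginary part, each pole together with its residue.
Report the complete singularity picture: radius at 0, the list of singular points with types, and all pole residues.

Radius of convergence at 0: 3/2.
At -3/2: an algebraic (square-root) branch point.

Branch term (1/4)*sqrt(1 - η/(-3/2)): its argument vanishes at η = -3/2, a square-root branch point, modulus 3/2.
The radius of convergence is the smallest modulus among the singular points: 3/2.


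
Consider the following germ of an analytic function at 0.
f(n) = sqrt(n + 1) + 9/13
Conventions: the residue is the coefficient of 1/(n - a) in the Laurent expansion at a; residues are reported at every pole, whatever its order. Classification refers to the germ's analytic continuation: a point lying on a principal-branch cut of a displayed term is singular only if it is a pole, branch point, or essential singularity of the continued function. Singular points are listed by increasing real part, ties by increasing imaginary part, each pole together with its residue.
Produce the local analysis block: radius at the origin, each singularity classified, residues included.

Branch term (1)*sqrt(1 - n/(-1)): its argument vanishes at n = -1, a square-root branch point, modulus 1.
The radius of convergence is the smallest modulus among the singular points: 1.

Radius of convergence at 0: 1.
At -1: an algebraic (square-root) branch point.


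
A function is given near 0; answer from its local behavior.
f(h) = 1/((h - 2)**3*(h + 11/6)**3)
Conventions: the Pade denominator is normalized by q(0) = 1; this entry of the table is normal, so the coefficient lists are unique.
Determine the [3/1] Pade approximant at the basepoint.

The Pade approximant has numerator coefficients [-27/1331, -2800899/46675508, -8511237/1026861176, -554631327/11295472936]; denominator coefficients [1, 108519/35068].

Taylor coefficients needed (expand at 0): a_0 = -27/1331, a_1 = 81/29282, a_2 = -5427/322102, a_3 = 21519/7086244, a_4 = -2930013/311794736.
Write the denominator as Q(h) = 1 + q1*h. Requiring Q*f - P = O(h^5) with deg P <= 3 kills the coefficients of h^4..h^4 in Q*f:
  h^4: a_4 + q1*a_3 = 0, i.e. -2930013/311794736 + (21519/7086244)*q1 = 0.
Solving this linear system: q1 = 108519/35068.
The numerator is Q*f truncated at degree 3: P0 = a_0 = -27/1331; P1 = a_1 + q1*a_0 = -2800899/46675508; P2 = a_2 + q1*a_1 = -8511237/1026861176; P3 = a_3 + q1*a_2 = -554631327/11295472936.


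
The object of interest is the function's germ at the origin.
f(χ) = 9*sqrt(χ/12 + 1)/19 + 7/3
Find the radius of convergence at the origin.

Branch term (9/19)*sqrt(1 - χ/(-12)): its argument vanishes at χ = -12, a square-root branch point, modulus 12.
The radius of convergence is the smallest modulus among the singular points: 12.

The radius of convergence is 12.


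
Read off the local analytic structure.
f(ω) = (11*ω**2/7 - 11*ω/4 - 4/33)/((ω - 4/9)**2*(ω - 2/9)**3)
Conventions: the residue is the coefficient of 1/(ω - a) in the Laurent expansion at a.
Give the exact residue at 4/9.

At the order-2 pole 4/9 set g(ω) = (ω - (4/9))^2*f(ω) = (11*ω**2/7 - 11*ω/4 - 4/33)/(ω - 2/9)**3.
Order-2 pole: residue = g'(a); g'(4/9) = 2827467/2464, so the residue is 2827467/2464.

The residue is 2827467/2464.


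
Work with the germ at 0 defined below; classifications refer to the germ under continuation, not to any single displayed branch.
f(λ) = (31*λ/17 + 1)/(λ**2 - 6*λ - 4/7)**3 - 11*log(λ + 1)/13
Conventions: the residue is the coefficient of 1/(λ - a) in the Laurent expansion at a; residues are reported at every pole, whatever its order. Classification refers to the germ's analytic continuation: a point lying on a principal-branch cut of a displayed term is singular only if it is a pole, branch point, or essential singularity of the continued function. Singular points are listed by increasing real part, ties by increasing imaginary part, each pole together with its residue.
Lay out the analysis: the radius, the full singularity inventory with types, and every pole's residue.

Denominator factor (λ**2 - 6*λ - 4/7)^3: discriminant 268/7, real irrational roots 3 + (1/7)*sqrt(469) and 3 - (1/7)*sqrt(469); poles of order 3, moduli 3 + (1/7)*sqrt(469) and -3 + (1/7)*sqrt(469).
Branch term (-11/13)*log(1 - λ/(-1)): its argument vanishes at λ = -1, a logarithmic branch point, modulus 1.
The radius of convergence is the smallest modulus among the singular points: -3 + (1/7)*sqrt(469).
The branch term is analytic at 3 - (1/7)*sqrt(469) and contributes nothing to the residue; only the rational part matters.
The factor λ**2 - 6*λ - 4/7 splits as (λ - a)(λ - a') with a = 3 - (1/7)*sqrt(469), a' = 3 + (1/7)*sqrt(469). At the order-3 pole a set g(λ) = (λ - a)^3*(rational part) = [31*λ/17 + 1] / (λ - a')^3.
Order-3 pole: residue = g''(a)/2; g''(3 - (1/7)*sqrt(469)) = -(8085/20451884)*sqrt(469), so the residue is -(8085/40903768)*sqrt(469).
The branch term is analytic at 3 + (1/7)*sqrt(469) and contributes nothing to the residue; only the rational part matters.
The factor λ**2 - 6*λ - 4/7 splits as (λ - a)(λ - a') with a = 3 + (1/7)*sqrt(469), a' = 3 - (1/7)*sqrt(469). At the order-3 pole a set g(λ) = (λ - a)^3*(rational part) = [31*λ/17 + 1] / (λ - a')^3.
Order-3 pole: residue = g''(a)/2; g''(3 + (1/7)*sqrt(469)) = (8085/20451884)*sqrt(469), so the residue is (8085/40903768)*sqrt(469).
List the singular points by increasing real part (a conjugate pair: the negative imaginary part first).

Radius of convergence at 0: -3 + (1/7)*sqrt(469).
At -1: a logarithmic branch point.
At 3 - (1/7)*sqrt(469): a pole of order 3; residue -(8085/40903768)*sqrt(469).
At 3 + (1/7)*sqrt(469): a pole of order 3; residue (8085/40903768)*sqrt(469).


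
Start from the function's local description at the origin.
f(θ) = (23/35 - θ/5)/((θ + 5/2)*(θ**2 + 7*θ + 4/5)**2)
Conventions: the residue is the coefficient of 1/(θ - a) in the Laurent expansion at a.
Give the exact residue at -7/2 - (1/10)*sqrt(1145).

The residue is -1620/305767 + (469006/16034727247)*sqrt(1145).


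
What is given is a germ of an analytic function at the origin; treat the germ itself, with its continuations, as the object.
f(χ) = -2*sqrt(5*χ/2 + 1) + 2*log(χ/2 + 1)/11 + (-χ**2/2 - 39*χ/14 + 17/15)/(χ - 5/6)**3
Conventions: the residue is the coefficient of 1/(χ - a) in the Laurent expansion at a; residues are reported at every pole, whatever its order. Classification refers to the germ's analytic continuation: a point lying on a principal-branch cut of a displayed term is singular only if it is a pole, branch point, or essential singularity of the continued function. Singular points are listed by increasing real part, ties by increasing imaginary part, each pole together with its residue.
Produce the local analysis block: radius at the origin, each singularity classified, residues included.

Denominator factor (χ - 5/6)^3: pole of order 3 at 5/6, modulus 5/6.
Branch term (-2)*sqrt(1 - χ/(-2/5)): its argument vanishes at χ = -2/5, a square-root branch point, modulus 2/5.
Branch term (2/11)*log(1 - χ/(-2)): its argument vanishes at χ = -2, a logarithmic branch point, modulus 2.
The radius of convergence is the smallest modulus among the singular points: 2/5.
The branch terms are analytic at 5/6 and contribute nothing to the residue; only the rational part matters.
At the order-3 pole 5/6 set g(χ) = (χ - (5/6))^3*(rational part) = -χ**2/2 - 39*χ/14 + 17/15.
Order-3 pole: residue = g''(a)/2; g''(5/6) = -1, so the residue is -1/2.
List the singular points by increasing real part (a conjugate pair: the negative imaginary part first).

Radius of convergence at 0: 2/5.
At -2: a logarithmic branch point.
At -2/5: an algebraic (square-root) branch point.
At 5/6: a pole of order 3; residue -1/2.


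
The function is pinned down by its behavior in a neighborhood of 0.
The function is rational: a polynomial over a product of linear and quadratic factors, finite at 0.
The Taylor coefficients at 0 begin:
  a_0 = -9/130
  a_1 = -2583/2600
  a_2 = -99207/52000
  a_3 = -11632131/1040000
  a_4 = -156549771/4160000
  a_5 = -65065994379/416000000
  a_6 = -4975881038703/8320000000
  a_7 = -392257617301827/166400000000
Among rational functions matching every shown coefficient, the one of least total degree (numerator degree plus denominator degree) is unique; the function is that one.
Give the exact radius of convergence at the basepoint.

No rational of total degree below 5 reproduces all 8 coefficients; solving the [1/4] Pade equations on them gives f(κ) = (κ + 1/13)/((κ + 5/6)**2*(κ**2 + 6*κ - 8/5)), whose expansion matches every shown term.
Denominator factor (κ + 5/6)^2: pole of order 2 at -5/6, modulus 5/6.
Denominator factor (κ**2 + 6*κ - 8/5): discriminant 212/5, real irrational roots -3 + (1/5)*sqrt(265) and -3 - (1/5)*sqrt(265); poles of order 1, moduli -3 + (1/5)*sqrt(265) and 3 + (1/5)*sqrt(265).
The radius of convergence is the smallest modulus among the singular points: -3 + (1/5)*sqrt(265).

The radius of convergence is -3 + (1/5)*sqrt(265).


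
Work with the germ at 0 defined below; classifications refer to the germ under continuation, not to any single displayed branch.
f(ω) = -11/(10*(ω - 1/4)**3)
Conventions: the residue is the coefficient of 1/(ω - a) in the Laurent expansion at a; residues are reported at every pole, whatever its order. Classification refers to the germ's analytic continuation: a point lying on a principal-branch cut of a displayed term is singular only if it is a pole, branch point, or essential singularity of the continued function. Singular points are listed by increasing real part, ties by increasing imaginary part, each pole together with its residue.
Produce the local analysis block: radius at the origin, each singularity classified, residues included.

Denominator factor (ω - 1/4)^3: pole of order 3 at 1/4, modulus 1/4.
The radius of convergence is the smallest modulus among the singular points: 1/4.
At the order-3 pole 1/4 set g(ω) = (ω - (1/4))^3*f(ω) = -11/10.
Order-3 pole: residue = g''(a)/2; g''(1/4) = 0, so the residue is 0.

Radius of convergence at 0: 1/4.
At 1/4: a pole of order 3; residue 0.


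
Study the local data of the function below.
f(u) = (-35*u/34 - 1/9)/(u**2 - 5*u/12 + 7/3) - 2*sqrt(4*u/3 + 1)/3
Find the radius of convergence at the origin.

The radius of convergence is 3/4.

Denominator factor (u**2 - 5*u/12 + 7/3): discriminant -1319/144, complex-conjugate roots (5/24) + ((1/24)*sqrt(1319))*i and (5/24) - ((1/24)*sqrt(1319))*i; poles of order 1, moduli (1/3)*sqrt(21) and (1/3)*sqrt(21).
Branch term (-2/3)*sqrt(1 - u/(-3/4)): its argument vanishes at u = -3/4, a square-root branch point, modulus 3/4.
The radius of convergence is the smallest modulus among the singular points: 3/4.


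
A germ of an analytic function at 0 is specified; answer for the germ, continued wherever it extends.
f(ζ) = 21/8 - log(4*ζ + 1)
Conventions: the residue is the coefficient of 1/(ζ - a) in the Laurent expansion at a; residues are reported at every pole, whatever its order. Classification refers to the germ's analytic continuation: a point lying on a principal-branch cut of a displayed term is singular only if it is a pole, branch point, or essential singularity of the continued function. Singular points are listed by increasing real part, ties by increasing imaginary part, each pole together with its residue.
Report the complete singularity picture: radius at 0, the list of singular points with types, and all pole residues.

Radius of convergence at 0: 1/4.
At -1/4: a logarithmic branch point.

Branch term (-1)*log(1 - ζ/(-1/4)): its argument vanishes at ζ = -1/4, a logarithmic branch point, modulus 1/4.
The radius of convergence is the smallest modulus among the singular points: 1/4.


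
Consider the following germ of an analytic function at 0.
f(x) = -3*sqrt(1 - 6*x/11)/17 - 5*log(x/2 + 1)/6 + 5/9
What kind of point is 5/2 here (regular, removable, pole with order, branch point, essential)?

The point is a regular point.

There is no denominator, hence no pole anywhere.
Branch term sqrt(1 - x/(11/6)): argument at 5/2 is -4/11, nonzero, so 5/2 is not its branch point (a point on a principal cut is still regular for the continued germ).
Branch term log(1 - x/(-2)): argument at 5/2 is 9/4, nonzero, so 5/2 is not its branch point (a point on a principal cut is still regular for the continued germ).
So the germ continues analytically to 5/2.


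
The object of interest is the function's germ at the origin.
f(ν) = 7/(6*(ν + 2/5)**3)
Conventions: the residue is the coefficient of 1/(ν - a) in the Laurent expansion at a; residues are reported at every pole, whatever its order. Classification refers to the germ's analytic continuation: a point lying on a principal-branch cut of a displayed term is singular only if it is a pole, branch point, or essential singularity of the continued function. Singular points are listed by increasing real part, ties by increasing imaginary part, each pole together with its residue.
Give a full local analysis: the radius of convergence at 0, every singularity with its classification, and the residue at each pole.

Radius of convergence at 0: 2/5.
At -2/5: a pole of order 3; residue 0.

Denominator factor (ν + 2/5)^3: pole of order 3 at -2/5, modulus 2/5.
The radius of convergence is the smallest modulus among the singular points: 2/5.
At the order-3 pole -2/5 set g(ν) = (ν - (-2/5))^3*f(ν) = 7/6.
Order-3 pole: residue = g''(a)/2; g''(-2/5) = 0, so the residue is 0.


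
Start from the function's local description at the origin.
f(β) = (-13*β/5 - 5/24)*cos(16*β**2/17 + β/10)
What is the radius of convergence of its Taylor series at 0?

The radius of convergence is infinite.

The factor cos(16*β**2/17 + β/10) is entire and contributes no finite singular point.
The polynomial part has no poles.
No finite singular points: the Taylor series at 0 converges everywhere.


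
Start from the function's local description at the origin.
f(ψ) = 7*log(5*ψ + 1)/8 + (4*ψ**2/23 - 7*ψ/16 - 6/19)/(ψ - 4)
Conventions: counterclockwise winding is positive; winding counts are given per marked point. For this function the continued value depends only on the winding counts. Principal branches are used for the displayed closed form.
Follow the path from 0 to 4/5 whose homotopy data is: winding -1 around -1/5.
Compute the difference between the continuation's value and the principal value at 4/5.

Continued minus principal equals -(7/4)*pi*i.

The rational part is single-valued and drops out of the difference; each branch term changes only by its own monodromy.
(7/8)*log(1 - ψ/(-1/5)): each positive loop around -1/5 adds 2*pi*i to the log, so winding -1 contributes (7/8)*(-1)*2*pi*i = -(7/4)*pi*i.
Summing the contributions at ψ = 4/5 gives -(7/4)*pi*i.


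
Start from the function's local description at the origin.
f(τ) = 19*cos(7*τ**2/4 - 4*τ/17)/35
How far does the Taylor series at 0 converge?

The radius of convergence is infinite.

The factor cos(7*τ**2/4 - 4*τ/17) is entire and contributes no finite singular point.
The polynomial part has no poles.
No finite singular points: the Taylor series at 0 converges everywhere.


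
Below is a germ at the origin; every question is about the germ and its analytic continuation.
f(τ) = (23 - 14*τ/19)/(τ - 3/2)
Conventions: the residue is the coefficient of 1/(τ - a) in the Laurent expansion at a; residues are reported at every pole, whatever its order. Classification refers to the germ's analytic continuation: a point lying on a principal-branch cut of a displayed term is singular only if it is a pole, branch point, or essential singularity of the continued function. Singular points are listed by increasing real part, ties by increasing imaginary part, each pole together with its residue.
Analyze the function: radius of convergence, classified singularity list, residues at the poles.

Radius of convergence at 0: 3/2.
At 3/2: a pole of order 1; residue 416/19.

Denominator factor (τ - 3/2): pole of order 1 at 3/2, modulus 3/2.
The radius of convergence is the smallest modulus among the singular points: 3/2.
At the order-1 pole 3/2 set g(τ) = (τ - (3/2))*f(τ) = 23 - 14*τ/19.
Simple pole: residue = g(a) at a = 3/2, which is 416/19.


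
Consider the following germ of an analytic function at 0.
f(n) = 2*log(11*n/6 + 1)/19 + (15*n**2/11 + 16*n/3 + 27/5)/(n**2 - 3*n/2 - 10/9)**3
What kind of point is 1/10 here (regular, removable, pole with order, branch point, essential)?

Denominator factors: n**2 - 3*n/2 - 10/9 = -563/450 at n = 1/10 — none vanishes.
Branch term log(1 - n/(-6/11)): argument at 1/10 is 71/60, nonzero, so 1/10 is not its branch point (a point on a principal cut is still regular for the continued germ).
So the germ continues analytically to 1/10.

The point is a regular point.


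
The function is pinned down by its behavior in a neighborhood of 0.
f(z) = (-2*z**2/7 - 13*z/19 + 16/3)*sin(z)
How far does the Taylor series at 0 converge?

The factor sin(z) is entire and contributes no finite singular point.
The polynomial part has no poles.
No finite singular points: the Taylor series at 0 converges everywhere.

The radius of convergence is infinite.


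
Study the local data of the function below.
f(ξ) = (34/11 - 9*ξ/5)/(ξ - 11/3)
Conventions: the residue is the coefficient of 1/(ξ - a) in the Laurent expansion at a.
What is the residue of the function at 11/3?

At the order-1 pole 11/3 set g(ξ) = (ξ - (11/3))*f(ξ) = 34/11 - 9*ξ/5.
Simple pole: residue = g(a) at a = 11/3, which is -193/55.

The residue is -193/55.


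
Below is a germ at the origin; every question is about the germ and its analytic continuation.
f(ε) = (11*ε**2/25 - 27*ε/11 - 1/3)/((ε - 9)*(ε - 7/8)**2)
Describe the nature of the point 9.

The point is a pole of order 1.

The denominator factor ε - 9 vanishes at 9 and appears to the power 1; the numerator there equals 10903/825, nonzero, and no other factor vanishes.
Hence a pole whose order is the multiplicity, 1.


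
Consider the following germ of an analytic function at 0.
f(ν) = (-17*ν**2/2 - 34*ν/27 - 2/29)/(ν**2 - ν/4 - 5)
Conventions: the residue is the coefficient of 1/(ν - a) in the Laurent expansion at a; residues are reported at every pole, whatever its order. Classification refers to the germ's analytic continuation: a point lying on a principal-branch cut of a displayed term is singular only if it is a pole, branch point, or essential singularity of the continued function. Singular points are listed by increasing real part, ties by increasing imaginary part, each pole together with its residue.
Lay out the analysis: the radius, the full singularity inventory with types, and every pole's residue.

Denominator factor (ν**2 - ν/4 - 5): discriminant 321/16, real irrational roots 1/8 + (1/8)*sqrt(321) and 1/8 - (1/8)*sqrt(321); poles of order 1, moduli 1/8 + (1/8)*sqrt(321) and -1/8 + (1/8)*sqrt(321).
The radius of convergence is the smallest modulus among the singular points: -1/8 + (1/8)*sqrt(321).
The factor ν**2 - ν/4 - 5 splits as (ν - a)(ν - a') with a = 1/8 - (1/8)*sqrt(321), a' = 1/8 + (1/8)*sqrt(321). At the order-1 pole a set g(ν) = (ν - a)*f(ν) = [-17*ν**2/2 - 34*ν/27 - 2/29] / (ν - a').
Simple pole: residue = g(a) at a = 1/8 - (1/8)*sqrt(321), which is -731/432 + (2154415/4021488)*sqrt(321).
The factor ν**2 - ν/4 - 5 splits as (ν - a)(ν - a') with a = 1/8 + (1/8)*sqrt(321), a' = 1/8 - (1/8)*sqrt(321). At the order-1 pole a set g(ν) = (ν - a)*f(ν) = [-17*ν**2/2 - 34*ν/27 - 2/29] / (ν - a').
Simple pole: residue = g(a) at a = 1/8 + (1/8)*sqrt(321), which is -731/432 - (2154415/4021488)*sqrt(321).
List the singular points by increasing real part (a conjugate pair: the negative imaginary part first).

Radius of convergence at 0: -1/8 + (1/8)*sqrt(321).
At 1/8 - (1/8)*sqrt(321): a pole of order 1; residue -731/432 + (2154415/4021488)*sqrt(321).
At 1/8 + (1/8)*sqrt(321): a pole of order 1; residue -731/432 - (2154415/4021488)*sqrt(321).


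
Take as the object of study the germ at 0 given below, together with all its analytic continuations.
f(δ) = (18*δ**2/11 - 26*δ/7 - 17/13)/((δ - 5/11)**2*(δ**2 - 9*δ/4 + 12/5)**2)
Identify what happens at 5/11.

The point is a pole of order 2.

The denominator factor δ - 5/11 vanishes at 5/11 and appears to the power 2; the numerator there equals -321929/121121, nonzero, and no other factor vanishes.
Hence a pole whose order is the multiplicity, 2.


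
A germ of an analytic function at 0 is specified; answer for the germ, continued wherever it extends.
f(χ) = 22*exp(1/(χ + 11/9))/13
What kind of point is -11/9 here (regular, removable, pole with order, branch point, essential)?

The point is an essential singularity.

The exponent 1/(χ - (-11/9)) has a pole at -11/9, so exp(1/(χ - (-11/9))) takes every nonzero value near it: an essential singularity (not a pole of any order).


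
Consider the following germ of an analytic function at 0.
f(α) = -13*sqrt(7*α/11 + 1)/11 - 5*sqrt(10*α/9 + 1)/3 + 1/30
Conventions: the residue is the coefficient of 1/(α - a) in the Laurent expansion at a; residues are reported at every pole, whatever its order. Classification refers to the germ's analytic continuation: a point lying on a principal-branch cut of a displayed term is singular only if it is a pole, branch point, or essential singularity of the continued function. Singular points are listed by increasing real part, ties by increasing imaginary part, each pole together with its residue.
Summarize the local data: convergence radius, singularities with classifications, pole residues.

Branch term (-13/11)*sqrt(1 - α/(-11/7)): its argument vanishes at α = -11/7, a square-root branch point, modulus 11/7.
Branch term (-5/3)*sqrt(1 - α/(-9/10)): its argument vanishes at α = -9/10, a square-root branch point, modulus 9/10.
The radius of convergence is the smallest modulus among the singular points: 9/10.
List the singular points by increasing real part (a conjugate pair: the negative imaginary part first).

Radius of convergence at 0: 9/10.
At -11/7: an algebraic (square-root) branch point.
At -9/10: an algebraic (square-root) branch point.


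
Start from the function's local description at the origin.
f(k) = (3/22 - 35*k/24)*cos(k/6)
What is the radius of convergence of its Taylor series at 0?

The factor cos(k/6) is entire and contributes no finite singular point.
The polynomial part has no poles.
No finite singular points: the Taylor series at 0 converges everywhere.

The radius of convergence is infinite.


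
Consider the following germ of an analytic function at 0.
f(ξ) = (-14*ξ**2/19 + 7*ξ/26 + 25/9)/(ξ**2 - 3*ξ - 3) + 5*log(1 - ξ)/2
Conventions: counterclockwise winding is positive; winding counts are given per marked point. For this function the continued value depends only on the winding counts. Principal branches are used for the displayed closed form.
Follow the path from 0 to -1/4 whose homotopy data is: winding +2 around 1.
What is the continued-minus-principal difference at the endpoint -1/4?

Continued minus principal equals (10)*pi*i.

The rational part is single-valued and drops out of the difference; each branch term changes only by its own monodromy.
(5/2)*log(1 - ξ/(1)): each positive loop around 1 adds 2*pi*i to the log, so winding +2 contributes (5/2)*(2)*2*pi*i = (10)*pi*i.
Summing the contributions at ξ = -1/4 gives (10)*pi*i.


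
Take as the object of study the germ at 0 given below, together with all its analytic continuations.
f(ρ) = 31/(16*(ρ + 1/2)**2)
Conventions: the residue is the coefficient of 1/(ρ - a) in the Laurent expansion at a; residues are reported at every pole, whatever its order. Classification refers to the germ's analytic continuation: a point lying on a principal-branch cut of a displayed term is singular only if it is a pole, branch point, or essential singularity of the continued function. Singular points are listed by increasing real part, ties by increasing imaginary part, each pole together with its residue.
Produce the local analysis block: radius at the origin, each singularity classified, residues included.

Denominator factor (ρ + 1/2)^2: pole of order 2 at -1/2, modulus 1/2.
The radius of convergence is the smallest modulus among the singular points: 1/2.
At the order-2 pole -1/2 set g(ρ) = (ρ - (-1/2))^2*f(ρ) = 31/16.
Order-2 pole: residue = g'(a); g'(-1/2) = 0, so the residue is 0.

Radius of convergence at 0: 1/2.
At -1/2: a pole of order 2; residue 0.


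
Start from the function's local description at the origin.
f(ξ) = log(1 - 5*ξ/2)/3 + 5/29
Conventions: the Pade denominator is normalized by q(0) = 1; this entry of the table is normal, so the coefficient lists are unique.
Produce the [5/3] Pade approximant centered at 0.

The Pade approximant has numerator coefficients [5/29, -2285/1392, 78325/19488, -97375/33408, 625/2688, 625/21504]; denominator coefficients [1, -75/16, 375/56, -625/224].

Taylor coefficients needed (expand at 0): a_0 = 5/29, a_1 = -5/6, a_2 = -25/24, a_3 = -125/72, a_4 = -625/192, a_5 = -625/96, a_6 = -15625/1152, a_7 = -78125/2688, a_8 = -390625/6144.
Write the denominator as Q(ξ) = 1 + q1*ξ + q2*ξ^2 + q3*ξ^3. Requiring Q*f - P = O(ξ^9) with deg P <= 5 kills the coefficients of ξ^6..ξ^8 in Q*f:
  ξ^6: a_6 + q1*a_5 + q2*a_4 + q3*a_3 = 0, i.e. -15625/1152 + (-625/96)*q1 + (-625/192)*q2 + (-125/72)*q3 = 0.
  ξ^7: a_7 + q1*a_6 + q2*a_5 + q3*a_4 = 0, i.e. -78125/2688 + (-15625/1152)*q1 + (-625/96)*q2 + (-625/192)*q3 = 0.
  ξ^8: a_8 + q1*a_7 + q2*a_6 + q3*a_5 = 0, i.e. -390625/6144 + (-78125/2688)*q1 + (-15625/1152)*q2 + (-625/96)*q3 = 0.
Solving this linear system: q1 = -75/16, q2 = 375/56, q3 = -625/224.
The numerator is Q*f truncated at degree 5: P0 = a_0 = 5/29; P1 = a_1 + q1*a_0 = -2285/1392; P2 = a_2 + q1*a_1 + q2*a_0 = 78325/19488; P3 = a_3 + q1*a_2 + q2*a_1 + q3*a_0 = -97375/33408; P4 = a_4 + q1*a_3 + q2*a_2 + q3*a_1 = 625/2688; P5 = a_5 + q1*a_4 + q2*a_3 + q3*a_2 = 625/21504.


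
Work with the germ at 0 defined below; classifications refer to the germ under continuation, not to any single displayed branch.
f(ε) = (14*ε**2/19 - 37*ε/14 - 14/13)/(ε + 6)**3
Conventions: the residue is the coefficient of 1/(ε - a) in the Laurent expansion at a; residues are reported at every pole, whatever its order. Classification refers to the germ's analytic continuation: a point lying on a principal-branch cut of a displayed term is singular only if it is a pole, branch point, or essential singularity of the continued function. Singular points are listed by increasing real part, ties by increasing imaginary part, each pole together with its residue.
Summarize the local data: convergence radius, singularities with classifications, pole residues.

Denominator factor (ε + 6)^3: pole of order 3 at -6, modulus 6.
The radius of convergence is the smallest modulus among the singular points: 6.
At the order-3 pole -6 set g(ε) = (ε - (-6))^3*f(ε) = 14*ε**2/19 - 37*ε/14 - 14/13.
Order-3 pole: residue = g''(a)/2; g''(-6) = 28/19, so the residue is 14/19.

Radius of convergence at 0: 6.
At -6: a pole of order 3; residue 14/19.


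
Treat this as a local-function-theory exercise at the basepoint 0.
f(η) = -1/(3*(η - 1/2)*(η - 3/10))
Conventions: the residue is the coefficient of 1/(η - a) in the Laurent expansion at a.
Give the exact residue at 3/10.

The residue is 5/3.

At the order-1 pole 3/10 set g(η) = (η - (3/10))*f(η) = -1/(3*(η - 1/2)).
Simple pole: residue = g(a) at a = 3/10, which is 5/3.


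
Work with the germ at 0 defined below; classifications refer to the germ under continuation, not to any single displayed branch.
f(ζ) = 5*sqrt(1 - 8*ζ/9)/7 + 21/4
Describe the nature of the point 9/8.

The point is an algebraic (square-root) branch point.

The term (5/7)*sqrt(1 - ζ/(9/8)) has argument 1 - 9/8/(9/8) = 0 at 9/8: a square-root (algebraic, two-sheeted) branch point; the remaining terms are analytic or single-valued there.


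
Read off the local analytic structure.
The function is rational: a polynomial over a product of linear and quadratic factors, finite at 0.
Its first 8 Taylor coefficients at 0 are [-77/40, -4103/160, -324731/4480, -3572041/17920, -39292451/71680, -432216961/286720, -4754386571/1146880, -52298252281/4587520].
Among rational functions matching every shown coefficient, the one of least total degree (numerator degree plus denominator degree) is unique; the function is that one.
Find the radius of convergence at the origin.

No rational of total degree below 3 reproduces all 8 coefficients; solving the [2/1] Pade equations on them gives f(ν) = (5*ν**2/7 + 37*ν/5 + 7/10)/(ν - 4/11), whose expansion matches every shown term.
Denominator factor (ν - 4/11): pole of order 1 at 4/11, modulus 4/11.
The radius of convergence is the smallest modulus among the singular points: 4/11.

The radius of convergence is 4/11.


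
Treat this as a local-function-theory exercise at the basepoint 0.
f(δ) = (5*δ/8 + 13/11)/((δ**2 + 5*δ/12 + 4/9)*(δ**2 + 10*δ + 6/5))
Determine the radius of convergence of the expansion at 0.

The radius of convergence is 5 - (1/5)*sqrt(595).

Denominator factor (δ**2 + 5*δ/12 + 4/9): discriminant -77/48, complex-conjugate roots (-5/24) + ((1/24)*sqrt(231))*i and (-5/24) - ((1/24)*sqrt(231))*i; poles of order 1, moduli 2/3 and 2/3.
Denominator factor (δ**2 + 10*δ + 6/5): discriminant 476/5, real irrational roots -5 + (1/5)*sqrt(595) and -5 - (1/5)*sqrt(595); poles of order 1, moduli 5 - (1/5)*sqrt(595) and 5 + (1/5)*sqrt(595).
The radius of convergence is the smallest modulus among the singular points: 5 - (1/5)*sqrt(595).


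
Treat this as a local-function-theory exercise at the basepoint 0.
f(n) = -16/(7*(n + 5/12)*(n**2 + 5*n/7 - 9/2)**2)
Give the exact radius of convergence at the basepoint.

Denominator factor (n + 5/12): pole of order 1 at -5/12, modulus 5/12.
Denominator factor (n**2 + 5*n/7 - 9/2)^2: discriminant 907/49, real irrational roots -5/14 + (1/14)*sqrt(907) and -5/14 - (1/14)*sqrt(907); poles of order 2, moduli -5/14 + (1/14)*sqrt(907) and 5/14 + (1/14)*sqrt(907).
The radius of convergence is the smallest modulus among the singular points: 5/12.

The radius of convergence is 5/12.
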